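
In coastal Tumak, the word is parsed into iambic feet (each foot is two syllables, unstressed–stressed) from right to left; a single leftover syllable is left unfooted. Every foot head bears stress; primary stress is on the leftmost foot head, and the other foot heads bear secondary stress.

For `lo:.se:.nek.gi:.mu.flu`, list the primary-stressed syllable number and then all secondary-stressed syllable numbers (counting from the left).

Parse right to left into iambic (σˈσ) feet: (lo:.ˈse:) (nek.ˈgi:) (mu.ˈflu).
Foot heads (stressed positions): 2, 4, 6.
End Rule Leftmost: primary stress on the leftmost head = syllable 2.
Secondary stress on 4, 6: lo:.ˈse:.nek.ˌgi:.mu.ˌflu.

primary 2, secondary 4, 6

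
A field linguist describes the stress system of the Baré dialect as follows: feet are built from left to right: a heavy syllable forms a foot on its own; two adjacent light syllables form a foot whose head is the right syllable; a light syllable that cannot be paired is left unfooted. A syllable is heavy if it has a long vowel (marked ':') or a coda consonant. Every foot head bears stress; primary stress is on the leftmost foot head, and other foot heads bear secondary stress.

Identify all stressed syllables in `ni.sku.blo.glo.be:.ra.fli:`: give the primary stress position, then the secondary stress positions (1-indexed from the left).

primary 2, secondary 4, 5, 7

Weights: 1 ni L, 2 sku L, 3 blo L, 4 glo L, 5 be: H, 6 ra L, 7 fli: H.
Parse left to right (heavy = foot alone; LL = one foot; stranded L unfooted): (ni.ˈsku) (blo.ˈglo) (ˈbe:) ra (ˈfli:).
Foot heads: 2, 4, 5, 7.
Primary stress on the leftmost head = syllable 2.
Secondary stress on 4, 5, 7: ni.ˈsku.blo.ˌglo.ˌbe:.ra.ˌfli:.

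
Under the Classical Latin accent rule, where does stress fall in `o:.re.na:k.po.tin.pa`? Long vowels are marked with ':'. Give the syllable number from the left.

5

Classical Latin: stress the penult if heavy (long vowel or closed), else the antepenult.
Weights: 4 po L, 5 tin H, 6 pa L.
The penult (syllable 5, tin) is heavy, so it takes stress.
Stress on syllable 5: o:.re.na:k.po.ˈtin.pa.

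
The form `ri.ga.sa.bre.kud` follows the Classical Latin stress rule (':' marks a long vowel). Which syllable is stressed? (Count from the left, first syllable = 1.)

3

Classical Latin: stress the penult if heavy (long vowel or closed), else the antepenult.
Weights: 3 sa L, 4 bre L, 5 kud H.
The penult (syllable 4, bre) is light, so stress falls on the antepenult (syllable 3, sa).
Stress on syllable 3: ri.ga.ˈsa.bre.kud.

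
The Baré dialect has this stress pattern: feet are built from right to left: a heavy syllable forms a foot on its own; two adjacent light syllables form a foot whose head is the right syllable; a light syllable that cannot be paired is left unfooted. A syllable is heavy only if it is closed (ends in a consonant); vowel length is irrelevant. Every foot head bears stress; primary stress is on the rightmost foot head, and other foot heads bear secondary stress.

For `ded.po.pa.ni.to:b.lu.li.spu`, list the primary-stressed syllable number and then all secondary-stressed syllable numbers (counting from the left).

Weights: 1 ded H, 2 po L, 3 pa L, 4 ni L, 5 to:b H, 6 lu L, 7 li L, 8 spu L.
Parse right to left (heavy = foot alone; LL = one foot; stranded L unfooted): (ˈded) po (pa.ˈni) (ˈto:b) lu (li.ˈspu).
Foot heads: 1, 4, 5, 8.
Primary stress on the rightmost head = syllable 8.
Secondary stress on 1, 4, 5: ˌded.po.pa.ˌni.ˌto:b.lu.li.ˈspu.

primary 8, secondary 1, 4, 5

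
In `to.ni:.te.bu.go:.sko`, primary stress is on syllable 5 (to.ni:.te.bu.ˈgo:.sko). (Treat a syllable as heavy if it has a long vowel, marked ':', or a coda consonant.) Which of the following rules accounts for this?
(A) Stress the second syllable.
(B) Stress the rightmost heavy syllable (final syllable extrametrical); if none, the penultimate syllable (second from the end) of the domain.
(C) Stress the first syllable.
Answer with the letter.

Rule A → syllable 2 (observed: 5).
Rule B → syllable 5 ✓.
Rule C → syllable 1 (observed: 5).

B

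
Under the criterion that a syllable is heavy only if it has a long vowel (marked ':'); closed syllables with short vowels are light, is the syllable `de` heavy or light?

`de`: short vowel, open (no coda). Short vowel → light.

light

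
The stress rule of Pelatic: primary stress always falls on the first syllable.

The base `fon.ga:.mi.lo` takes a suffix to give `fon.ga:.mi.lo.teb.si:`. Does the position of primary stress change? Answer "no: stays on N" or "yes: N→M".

Base `fon.ga:.mi.lo` (4 syllables):
  The word has 4 syllables; the first syllable is syllable 1 (fon).
  → primary stress on syllable 1.
Suffixed `fon.ga:.mi.lo.teb.si:` (6 syllables):
  The word has 6 syllables; the first syllable is syllable 1 (fon).
  → primary stress on syllable 1.

no: stays on 1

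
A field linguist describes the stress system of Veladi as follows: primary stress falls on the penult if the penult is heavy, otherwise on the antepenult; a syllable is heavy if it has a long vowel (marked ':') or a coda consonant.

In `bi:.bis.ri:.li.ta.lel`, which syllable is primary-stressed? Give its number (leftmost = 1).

Weights: 4 li L, 5 ta L, 6 lel H.
The penult (syllable 5, ta) is light, so stress falls on the antepenult (syllable 4, li).
Primary stress: syllable 4 → bi:.bis.ri:.ˈli.ta.lel.

4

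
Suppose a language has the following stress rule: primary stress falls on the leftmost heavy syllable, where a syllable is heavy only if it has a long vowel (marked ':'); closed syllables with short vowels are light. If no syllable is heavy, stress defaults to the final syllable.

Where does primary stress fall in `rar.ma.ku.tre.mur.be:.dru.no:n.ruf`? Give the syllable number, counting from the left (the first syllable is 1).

Weights: 1 rar L, 2 ma L, 3 ku L, 4 tre L, 5 mur L, 6 be: H, 7 dru L, 8 no:n H, 9 ruf L.
Heavy syllables in the domain: 6, 8. The leftmost is syllable 6 (be:).
Primary stress: syllable 6 → rar.ma.ku.tre.mur.ˈbe:.dru.no:n.ruf.

6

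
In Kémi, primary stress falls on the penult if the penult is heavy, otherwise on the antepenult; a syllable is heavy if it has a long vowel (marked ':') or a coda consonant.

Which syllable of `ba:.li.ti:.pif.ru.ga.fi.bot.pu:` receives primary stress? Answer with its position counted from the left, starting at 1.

Weights: 7 fi L, 8 bot H, 9 pu: H.
The penult (syllable 8, bot) is heavy, so it takes stress.
Primary stress: syllable 8 → ba:.li.ti:.pif.ru.ga.fi.ˈbot.pu:.

8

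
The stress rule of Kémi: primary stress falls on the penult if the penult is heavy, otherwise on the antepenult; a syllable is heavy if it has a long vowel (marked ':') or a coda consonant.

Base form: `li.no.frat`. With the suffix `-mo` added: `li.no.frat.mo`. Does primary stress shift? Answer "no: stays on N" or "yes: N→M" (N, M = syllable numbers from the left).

yes: 1→3

Base `li.no.frat` (3 syllables):
  Weights: 1 li L, 2 no L, 3 frat H.
  The penult (syllable 2, no) is light, so stress falls on the antepenult (syllable 1, li).
  → primary stress on syllable 1.
Suffixed `li.no.frat.mo` (4 syllables):
  Weights: 2 no L, 3 frat H, 4 mo L.
  The penult (syllable 3, frat) is heavy, so it takes stress.
  → primary stress on syllable 3.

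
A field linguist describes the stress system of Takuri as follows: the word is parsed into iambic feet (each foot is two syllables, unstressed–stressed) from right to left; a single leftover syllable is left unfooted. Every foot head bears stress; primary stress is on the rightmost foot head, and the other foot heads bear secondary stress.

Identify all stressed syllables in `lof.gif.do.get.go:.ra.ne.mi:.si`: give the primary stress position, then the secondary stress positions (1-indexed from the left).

Parse right to left into iambic (σˈσ) feet: lof (gif.ˈdo) (get.ˈgo:) (ra.ˈne) (mi:.ˈsi). Syllable 1 is left unfooted.
Foot heads (stressed positions): 3, 5, 7, 9.
End Rule Rightmost: primary stress on the rightmost head = syllable 9.
Secondary stress on 3, 5, 7: lof.gif.ˌdo.get.ˌgo:.ra.ˌne.mi:.ˈsi.

primary 9, secondary 3, 5, 7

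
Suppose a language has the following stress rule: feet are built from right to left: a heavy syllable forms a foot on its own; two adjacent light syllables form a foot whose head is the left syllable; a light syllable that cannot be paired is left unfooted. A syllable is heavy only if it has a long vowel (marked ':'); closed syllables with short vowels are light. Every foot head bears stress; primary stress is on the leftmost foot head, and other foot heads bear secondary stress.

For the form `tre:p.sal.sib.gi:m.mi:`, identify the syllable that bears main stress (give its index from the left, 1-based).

Weights: 1 tre:p H, 2 sal L, 3 sib L, 4 gi:m H, 5 mi: H.
Parse right to left (heavy = foot alone; LL = one foot; stranded L unfooted): (ˈtre:p) (ˈsal.sib) (ˈgi:m) (ˈmi:).
Foot heads: 1, 2, 4, 5.
Primary stress on the leftmost head = syllable 1.
Primary stress: syllable 1 → ˈtre:p.sal.sib.gi:m.mi:.

1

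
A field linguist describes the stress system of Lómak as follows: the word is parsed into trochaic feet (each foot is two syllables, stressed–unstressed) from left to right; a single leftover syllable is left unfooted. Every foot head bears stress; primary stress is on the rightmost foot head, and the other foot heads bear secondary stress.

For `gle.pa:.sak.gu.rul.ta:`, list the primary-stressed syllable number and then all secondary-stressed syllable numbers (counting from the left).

primary 5, secondary 1, 3

Parse left to right into trochaic (ˈσσ) feet: (ˈgle.pa:) (ˈsak.gu) (ˈrul.ta:).
Foot heads (stressed positions): 1, 3, 5.
End Rule Rightmost: primary stress on the rightmost head = syllable 5.
Secondary stress on 1, 3: ˌgle.pa:.ˌsak.gu.ˈrul.ta:.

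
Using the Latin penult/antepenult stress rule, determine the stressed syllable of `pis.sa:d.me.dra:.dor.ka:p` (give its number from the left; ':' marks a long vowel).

5

Classical Latin: stress the penult if heavy (long vowel or closed), else the antepenult.
Weights: 4 dra: H, 5 dor H, 6 ka:p H.
The penult (syllable 5, dor) is heavy, so it takes stress.
Stress on syllable 5: pis.sa:d.me.dra:.ˈdor.ka:p.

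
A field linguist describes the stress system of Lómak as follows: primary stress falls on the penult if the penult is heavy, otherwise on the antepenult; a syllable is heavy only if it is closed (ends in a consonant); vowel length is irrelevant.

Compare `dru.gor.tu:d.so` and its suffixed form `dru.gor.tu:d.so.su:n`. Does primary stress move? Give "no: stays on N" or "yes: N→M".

Base `dru.gor.tu:d.so` (4 syllables):
  Weights: 2 gor H, 3 tu:d H, 4 so L.
  The penult (syllable 3, tu:d) is heavy, so it takes stress.
  → primary stress on syllable 3.
Suffixed `dru.gor.tu:d.so.su:n` (5 syllables):
  Weights: 3 tu:d H, 4 so L, 5 su:n H.
  The penult (syllable 4, so) is light, so stress falls on the antepenult (syllable 3, tu:d).
  → primary stress on syllable 3.

no: stays on 3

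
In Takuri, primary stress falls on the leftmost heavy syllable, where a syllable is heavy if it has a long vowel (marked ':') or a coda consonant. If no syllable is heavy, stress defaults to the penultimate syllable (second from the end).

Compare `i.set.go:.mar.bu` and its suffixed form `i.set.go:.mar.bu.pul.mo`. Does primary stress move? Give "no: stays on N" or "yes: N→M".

Base `i.set.go:.mar.bu` (5 syllables):
  Weights: 1 i L, 2 set H, 3 go: H, 4 mar H, 5 bu L.
  Heavy syllables in the domain: 2, 3, 4. The leftmost is syllable 2 (set).
  → primary stress on syllable 2.
Suffixed `i.set.go:.mar.bu.pul.mo` (7 syllables):
  Weights: 1 i L, 2 set H, 3 go: H, 4 mar H, 5 bu L, 6 pul H, 7 mo L.
  Heavy syllables in the domain: 2, 3, 4, 6. The leftmost is syllable 2 (set).
  → primary stress on syllable 2.

no: stays on 2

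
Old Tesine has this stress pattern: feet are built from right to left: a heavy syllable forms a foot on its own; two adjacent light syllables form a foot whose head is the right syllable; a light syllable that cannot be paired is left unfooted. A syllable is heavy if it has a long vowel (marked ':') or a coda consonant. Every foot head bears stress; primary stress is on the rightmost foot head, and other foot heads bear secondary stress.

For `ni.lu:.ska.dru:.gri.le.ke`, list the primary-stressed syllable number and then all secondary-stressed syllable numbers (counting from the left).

Weights: 1 ni L, 2 lu: H, 3 ska L, 4 dru: H, 5 gri L, 6 le L, 7 ke L.
Parse right to left (heavy = foot alone; LL = one foot; stranded L unfooted): ni (ˈlu:) ska (ˈdru:) gri (le.ˈke).
Foot heads: 2, 4, 7.
Primary stress on the rightmost head = syllable 7.
Secondary stress on 2, 4: ni.ˌlu:.ska.ˌdru:.gri.le.ˈke.

primary 7, secondary 2, 4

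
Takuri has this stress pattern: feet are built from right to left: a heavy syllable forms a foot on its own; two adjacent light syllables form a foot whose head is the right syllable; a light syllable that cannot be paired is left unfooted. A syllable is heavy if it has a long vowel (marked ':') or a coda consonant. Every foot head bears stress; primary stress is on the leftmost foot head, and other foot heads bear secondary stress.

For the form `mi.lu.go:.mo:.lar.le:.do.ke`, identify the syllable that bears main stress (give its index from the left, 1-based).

Weights: 1 mi L, 2 lu L, 3 go: H, 4 mo: H, 5 lar H, 6 le: H, 7 do L, 8 ke L.
Parse right to left (heavy = foot alone; LL = one foot; stranded L unfooted): (mi.ˈlu) (ˈgo:) (ˈmo:) (ˈlar) (ˈle:) (do.ˈke).
Foot heads: 2, 3, 4, 5, 6, 8.
Primary stress on the leftmost head = syllable 2.
Primary stress: syllable 2 → mi.ˈlu.go:.mo:.lar.le:.do.ke.

2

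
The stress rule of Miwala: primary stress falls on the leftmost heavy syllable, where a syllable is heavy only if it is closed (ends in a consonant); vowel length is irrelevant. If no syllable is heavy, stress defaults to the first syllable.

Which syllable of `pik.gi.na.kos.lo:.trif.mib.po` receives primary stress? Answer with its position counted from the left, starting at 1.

1

Weights: 1 pik H, 2 gi L, 3 na L, 4 kos H, 5 lo: L, 6 trif H, 7 mib H, 8 po L.
Heavy syllables in the domain: 1, 4, 6, 7. The leftmost is syllable 1 (pik).
Primary stress: syllable 1 → ˈpik.gi.na.kos.lo:.trif.mib.po.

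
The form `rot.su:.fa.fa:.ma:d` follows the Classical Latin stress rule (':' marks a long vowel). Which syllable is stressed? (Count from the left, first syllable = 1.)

4

Classical Latin: stress the penult if heavy (long vowel or closed), else the antepenult.
Weights: 3 fa L, 4 fa: H, 5 ma:d H.
The penult (syllable 4, fa:) is heavy, so it takes stress.
Stress on syllable 4: rot.su:.fa.ˈfa:.ma:d.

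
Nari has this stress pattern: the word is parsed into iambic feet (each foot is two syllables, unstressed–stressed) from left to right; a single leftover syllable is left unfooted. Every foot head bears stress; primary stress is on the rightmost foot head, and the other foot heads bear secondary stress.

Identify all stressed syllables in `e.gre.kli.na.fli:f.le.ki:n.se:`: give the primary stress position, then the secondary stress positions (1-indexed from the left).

primary 8, secondary 2, 4, 6

Parse left to right into iambic (σˈσ) feet: (e.ˈgre) (kli.ˈna) (fli:f.ˈle) (ki:n.ˈse:).
Foot heads (stressed positions): 2, 4, 6, 8.
End Rule Rightmost: primary stress on the rightmost head = syllable 8.
Secondary stress on 2, 4, 6: e.ˌgre.kli.ˌna.fli:f.ˌle.ki:n.ˈse:.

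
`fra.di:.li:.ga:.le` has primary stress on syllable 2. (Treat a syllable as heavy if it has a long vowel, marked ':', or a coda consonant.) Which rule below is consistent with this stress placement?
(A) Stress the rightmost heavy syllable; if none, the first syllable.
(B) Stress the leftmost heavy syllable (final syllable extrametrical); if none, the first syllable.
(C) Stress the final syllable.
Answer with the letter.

B

Rule A → syllable 4 (observed: 2).
Rule B → syllable 2 ✓.
Rule C → syllable 5 (observed: 2).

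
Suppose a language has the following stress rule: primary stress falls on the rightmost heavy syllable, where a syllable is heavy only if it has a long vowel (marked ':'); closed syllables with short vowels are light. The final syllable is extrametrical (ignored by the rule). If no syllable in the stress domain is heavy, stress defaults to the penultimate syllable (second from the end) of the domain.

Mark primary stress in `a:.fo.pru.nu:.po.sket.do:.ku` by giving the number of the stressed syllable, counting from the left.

7

The final syllable (8, ku) is extrametrical; the stress domain is syllables 1–7.
Weights: 1 a: H, 2 fo L, 3 pru L, 4 nu: H, 5 po L, 6 sket L, 7 do: H.
Heavy syllables in the domain: 1, 4, 7. The rightmost is syllable 7 (do:).
Primary stress: syllable 7 → a:.fo.pru.nu:.po.sket.ˈdo:.ku.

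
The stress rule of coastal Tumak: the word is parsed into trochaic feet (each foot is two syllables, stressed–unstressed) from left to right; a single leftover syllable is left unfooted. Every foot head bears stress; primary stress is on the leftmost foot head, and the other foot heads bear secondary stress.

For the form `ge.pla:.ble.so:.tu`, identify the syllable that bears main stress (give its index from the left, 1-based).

Parse left to right into trochaic (ˈσσ) feet: (ˈge.pla:) (ˈble.so:) tu. Syllable 5 is left unfooted.
Foot heads (stressed positions): 1, 3.
End Rule Leftmost: primary stress on the leftmost head = syllable 1.
Primary stress: syllable 1 → ˈge.pla:.ble.so:.tu.

1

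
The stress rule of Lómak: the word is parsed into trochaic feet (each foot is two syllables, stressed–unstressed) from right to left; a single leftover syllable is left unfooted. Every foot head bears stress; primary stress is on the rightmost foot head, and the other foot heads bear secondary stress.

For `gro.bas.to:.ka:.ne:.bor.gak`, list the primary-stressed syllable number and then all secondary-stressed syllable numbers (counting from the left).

primary 6, secondary 2, 4

Parse right to left into trochaic (ˈσσ) feet: gro (ˈbas.to:) (ˈka:.ne:) (ˈbor.gak). Syllable 1 is left unfooted.
Foot heads (stressed positions): 2, 4, 6.
End Rule Rightmost: primary stress on the rightmost head = syllable 6.
Secondary stress on 2, 4: gro.ˌbas.to:.ˌka:.ne:.ˈbor.gak.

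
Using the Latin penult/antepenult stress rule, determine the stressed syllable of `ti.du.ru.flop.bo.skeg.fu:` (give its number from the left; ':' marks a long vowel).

Classical Latin: stress the penult if heavy (long vowel or closed), else the antepenult.
Weights: 5 bo L, 6 skeg H, 7 fu: H.
The penult (syllable 6, skeg) is heavy, so it takes stress.
Stress on syllable 6: ti.du.ru.flop.bo.ˈskeg.fu:.

6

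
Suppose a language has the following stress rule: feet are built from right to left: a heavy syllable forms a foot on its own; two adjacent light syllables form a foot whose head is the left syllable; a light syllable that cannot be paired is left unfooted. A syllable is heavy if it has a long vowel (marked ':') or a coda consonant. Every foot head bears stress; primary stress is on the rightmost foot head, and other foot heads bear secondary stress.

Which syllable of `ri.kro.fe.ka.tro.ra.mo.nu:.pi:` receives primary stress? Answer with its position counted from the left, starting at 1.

Weights: 1 ri L, 2 kro L, 3 fe L, 4 ka L, 5 tro L, 6 ra L, 7 mo L, 8 nu: H, 9 pi: H.
Parse right to left (heavy = foot alone; LL = one foot; stranded L unfooted): ri (ˈkro.fe) (ˈka.tro) (ˈra.mo) (ˈnu:) (ˈpi:).
Foot heads: 2, 4, 6, 8, 9.
Primary stress on the rightmost head = syllable 9.
Primary stress: syllable 9 → ri.kro.fe.ka.tro.ra.mo.nu:.ˈpi:.

9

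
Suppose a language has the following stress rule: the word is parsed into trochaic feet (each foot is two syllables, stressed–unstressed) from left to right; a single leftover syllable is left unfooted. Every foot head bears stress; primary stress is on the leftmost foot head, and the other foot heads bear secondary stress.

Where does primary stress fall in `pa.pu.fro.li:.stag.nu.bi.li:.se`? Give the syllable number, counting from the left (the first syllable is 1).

1

Parse left to right into trochaic (ˈσσ) feet: (ˈpa.pu) (ˈfro.li:) (ˈstag.nu) (ˈbi.li:) se. Syllable 9 is left unfooted.
Foot heads (stressed positions): 1, 3, 5, 7.
End Rule Leftmost: primary stress on the leftmost head = syllable 1.
Primary stress: syllable 1 → ˈpa.pu.fro.li:.stag.nu.bi.li:.se.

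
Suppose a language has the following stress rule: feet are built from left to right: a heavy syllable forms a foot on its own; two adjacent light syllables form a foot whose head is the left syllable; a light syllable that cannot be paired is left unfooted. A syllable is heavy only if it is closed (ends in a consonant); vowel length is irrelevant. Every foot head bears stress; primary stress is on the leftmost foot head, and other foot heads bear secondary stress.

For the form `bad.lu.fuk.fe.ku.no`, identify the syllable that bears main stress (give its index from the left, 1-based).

Weights: 1 bad H, 2 lu L, 3 fuk H, 4 fe L, 5 ku L, 6 no L.
Parse left to right (heavy = foot alone; LL = one foot; stranded L unfooted): (ˈbad) lu (ˈfuk) (ˈfe.ku) no.
Foot heads: 1, 3, 4.
Primary stress on the leftmost head = syllable 1.
Primary stress: syllable 1 → ˈbad.lu.fuk.fe.ku.no.

1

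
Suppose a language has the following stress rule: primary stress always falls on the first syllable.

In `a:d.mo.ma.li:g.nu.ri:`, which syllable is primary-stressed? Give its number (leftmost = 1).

1

The word has 6 syllables; the first syllable is syllable 1 (a:d).
Primary stress: syllable 1 → ˈa:d.mo.ma.li:g.nu.ri:.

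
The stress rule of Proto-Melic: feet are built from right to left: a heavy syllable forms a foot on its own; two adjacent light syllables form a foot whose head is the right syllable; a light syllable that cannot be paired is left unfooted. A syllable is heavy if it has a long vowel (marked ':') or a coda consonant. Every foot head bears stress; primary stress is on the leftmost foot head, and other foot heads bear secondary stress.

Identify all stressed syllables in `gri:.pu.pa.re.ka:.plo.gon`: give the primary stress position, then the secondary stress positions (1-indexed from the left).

primary 1, secondary 4, 5, 7

Weights: 1 gri: H, 2 pu L, 3 pa L, 4 re L, 5 ka: H, 6 plo L, 7 gon H.
Parse right to left (heavy = foot alone; LL = one foot; stranded L unfooted): (ˈgri:) pu (pa.ˈre) (ˈka:) plo (ˈgon).
Foot heads: 1, 4, 5, 7.
Primary stress on the leftmost head = syllable 1.
Secondary stress on 4, 5, 7: ˈgri:.pu.pa.ˌre.ˌka:.plo.ˌgon.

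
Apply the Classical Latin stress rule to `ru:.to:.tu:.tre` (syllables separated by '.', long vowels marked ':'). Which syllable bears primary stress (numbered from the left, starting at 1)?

Classical Latin: stress the penult if heavy (long vowel or closed), else the antepenult.
Weights: 2 to: H, 3 tu: H, 4 tre L.
The penult (syllable 3, tu:) is heavy, so it takes stress.
Stress on syllable 3: ru:.to:.ˈtu:.tre.

3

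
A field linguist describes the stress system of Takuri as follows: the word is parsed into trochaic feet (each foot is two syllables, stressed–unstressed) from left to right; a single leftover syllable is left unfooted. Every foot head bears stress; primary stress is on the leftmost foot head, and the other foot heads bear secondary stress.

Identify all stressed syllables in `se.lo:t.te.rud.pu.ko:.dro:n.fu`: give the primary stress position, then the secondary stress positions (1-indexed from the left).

Parse left to right into trochaic (ˈσσ) feet: (ˈse.lo:t) (ˈte.rud) (ˈpu.ko:) (ˈdro:n.fu).
Foot heads (stressed positions): 1, 3, 5, 7.
End Rule Leftmost: primary stress on the leftmost head = syllable 1.
Secondary stress on 3, 5, 7: ˈse.lo:t.ˌte.rud.ˌpu.ko:.ˌdro:n.fu.

primary 1, secondary 3, 5, 7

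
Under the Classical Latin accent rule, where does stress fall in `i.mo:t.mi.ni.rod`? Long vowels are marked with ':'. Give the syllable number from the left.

3

Classical Latin: stress the penult if heavy (long vowel or closed), else the antepenult.
Weights: 3 mi L, 4 ni L, 5 rod H.
The penult (syllable 4, ni) is light, so stress falls on the antepenult (syllable 3, mi).
Stress on syllable 3: i.mo:t.ˈmi.ni.rod.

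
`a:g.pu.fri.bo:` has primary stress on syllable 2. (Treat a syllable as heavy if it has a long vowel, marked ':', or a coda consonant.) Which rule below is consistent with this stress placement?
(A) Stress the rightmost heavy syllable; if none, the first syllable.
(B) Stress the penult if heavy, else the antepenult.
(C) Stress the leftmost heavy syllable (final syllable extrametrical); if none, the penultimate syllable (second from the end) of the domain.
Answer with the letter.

B

Rule A → syllable 4 (observed: 2).
Rule B → syllable 2 ✓.
Rule C → syllable 1 (observed: 2).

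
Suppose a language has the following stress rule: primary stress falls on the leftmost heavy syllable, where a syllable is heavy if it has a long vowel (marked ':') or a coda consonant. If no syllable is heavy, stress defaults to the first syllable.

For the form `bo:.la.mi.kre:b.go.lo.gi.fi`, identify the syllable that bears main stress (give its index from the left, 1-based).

1

Weights: 1 bo: H, 2 la L, 3 mi L, 4 kre:b H, 5 go L, 6 lo L, 7 gi L, 8 fi L.
Heavy syllables in the domain: 1, 4. The leftmost is syllable 1 (bo:).
Primary stress: syllable 1 → ˈbo:.la.mi.kre:b.go.lo.gi.fi.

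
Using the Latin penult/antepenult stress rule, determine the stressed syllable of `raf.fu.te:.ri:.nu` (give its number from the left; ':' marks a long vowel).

4

Classical Latin: stress the penult if heavy (long vowel or closed), else the antepenult.
Weights: 3 te: H, 4 ri: H, 5 nu L.
The penult (syllable 4, ri:) is heavy, so it takes stress.
Stress on syllable 4: raf.fu.te:.ˈri:.nu.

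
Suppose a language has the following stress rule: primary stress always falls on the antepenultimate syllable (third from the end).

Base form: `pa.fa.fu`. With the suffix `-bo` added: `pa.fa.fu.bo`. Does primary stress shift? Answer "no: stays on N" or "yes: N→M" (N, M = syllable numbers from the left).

yes: 1→2

Base `pa.fa.fu` (3 syllables):
  The word has 3 syllables; the antepenultimate syllable (third from the end) is syllable 1 (pa).
  → primary stress on syllable 1.
Suffixed `pa.fa.fu.bo` (4 syllables):
  The word has 4 syllables; the antepenultimate syllable (third from the end) is syllable 2 (fa).
  → primary stress on syllable 2.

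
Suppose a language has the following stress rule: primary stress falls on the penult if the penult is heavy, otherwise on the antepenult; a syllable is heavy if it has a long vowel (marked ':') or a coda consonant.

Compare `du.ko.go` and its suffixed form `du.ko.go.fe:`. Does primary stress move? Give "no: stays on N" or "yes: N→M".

Base `du.ko.go` (3 syllables):
  Weights: 1 du L, 2 ko L, 3 go L.
  The penult (syllable 2, ko) is light, so stress falls on the antepenult (syllable 1, du).
  → primary stress on syllable 1.
Suffixed `du.ko.go.fe:` (4 syllables):
  Weights: 2 ko L, 3 go L, 4 fe: H.
  The penult (syllable 3, go) is light, so stress falls on the antepenult (syllable 2, ko).
  → primary stress on syllable 2.

yes: 1→2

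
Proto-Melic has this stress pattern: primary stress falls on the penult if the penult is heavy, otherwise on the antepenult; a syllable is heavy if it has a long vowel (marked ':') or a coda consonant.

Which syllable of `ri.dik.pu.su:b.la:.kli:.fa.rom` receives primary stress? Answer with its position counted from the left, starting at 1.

Weights: 6 kli: H, 7 fa L, 8 rom H.
The penult (syllable 7, fa) is light, so stress falls on the antepenult (syllable 6, kli:).
Primary stress: syllable 6 → ri.dik.pu.su:b.la:.ˈkli:.fa.rom.

6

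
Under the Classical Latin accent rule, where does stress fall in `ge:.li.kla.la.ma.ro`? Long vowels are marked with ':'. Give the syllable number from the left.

4

Classical Latin: stress the penult if heavy (long vowel or closed), else the antepenult.
Weights: 4 la L, 5 ma L, 6 ro L.
The penult (syllable 5, ma) is light, so stress falls on the antepenult (syllable 4, la).
Stress on syllable 4: ge:.li.kla.ˈla.ma.ro.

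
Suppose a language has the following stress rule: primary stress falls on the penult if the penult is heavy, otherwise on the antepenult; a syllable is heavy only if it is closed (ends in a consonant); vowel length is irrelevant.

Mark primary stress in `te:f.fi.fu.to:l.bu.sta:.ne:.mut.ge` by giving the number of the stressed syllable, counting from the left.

Weights: 7 ne: L, 8 mut H, 9 ge L.
The penult (syllable 8, mut) is heavy, so it takes stress.
Primary stress: syllable 8 → te:f.fi.fu.to:l.bu.sta:.ne:.ˈmut.ge.

8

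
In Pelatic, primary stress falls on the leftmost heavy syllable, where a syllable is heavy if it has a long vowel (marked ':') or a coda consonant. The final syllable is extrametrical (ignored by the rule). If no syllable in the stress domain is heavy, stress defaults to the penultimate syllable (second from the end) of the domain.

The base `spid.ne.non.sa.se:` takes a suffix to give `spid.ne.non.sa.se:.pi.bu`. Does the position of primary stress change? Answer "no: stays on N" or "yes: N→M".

Base `spid.ne.non.sa.se:` (5 syllables):
  The final syllable (5, se:) is extrametrical; the stress domain is syllables 1–4.
  Weights: 1 spid H, 2 ne L, 3 non H, 4 sa L.
  Heavy syllables in the domain: 1, 3. The leftmost is syllable 1 (spid).
  → primary stress on syllable 1.
Suffixed `spid.ne.non.sa.se:.pi.bu` (7 syllables):
  The final syllable (7, bu) is extrametrical; the stress domain is syllables 1–6.
  Weights: 1 spid H, 2 ne L, 3 non H, 4 sa L, 5 se: H, 6 pi L.
  Heavy syllables in the domain: 1, 3, 5. The leftmost is syllable 1 (spid).
  → primary stress on syllable 1.

no: stays on 1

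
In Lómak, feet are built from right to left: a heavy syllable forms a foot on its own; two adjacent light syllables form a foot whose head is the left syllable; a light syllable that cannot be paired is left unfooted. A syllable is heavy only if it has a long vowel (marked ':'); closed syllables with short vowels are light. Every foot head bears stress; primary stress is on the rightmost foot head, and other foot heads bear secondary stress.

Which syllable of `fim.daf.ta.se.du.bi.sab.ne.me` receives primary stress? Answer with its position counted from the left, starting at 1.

8

Weights: 1 fim L, 2 daf L, 3 ta L, 4 se L, 5 du L, 6 bi L, 7 sab L, 8 ne L, 9 me L.
Parse right to left (heavy = foot alone; LL = one foot; stranded L unfooted): fim (ˈdaf.ta) (ˈse.du) (ˈbi.sab) (ˈne.me).
Foot heads: 2, 4, 6, 8.
Primary stress on the rightmost head = syllable 8.
Primary stress: syllable 8 → fim.daf.ta.se.du.bi.sab.ˈne.me.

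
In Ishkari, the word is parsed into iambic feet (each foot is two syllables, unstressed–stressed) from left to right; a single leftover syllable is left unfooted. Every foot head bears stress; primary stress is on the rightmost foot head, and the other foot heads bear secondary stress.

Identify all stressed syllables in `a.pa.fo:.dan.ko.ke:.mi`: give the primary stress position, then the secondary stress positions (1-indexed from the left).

Parse left to right into iambic (σˈσ) feet: (a.ˈpa) (fo:.ˈdan) (ko.ˈke:) mi. Syllable 7 is left unfooted.
Foot heads (stressed positions): 2, 4, 6.
End Rule Rightmost: primary stress on the rightmost head = syllable 6.
Secondary stress on 2, 4: a.ˌpa.fo:.ˌdan.ko.ˈke:.mi.

primary 6, secondary 2, 4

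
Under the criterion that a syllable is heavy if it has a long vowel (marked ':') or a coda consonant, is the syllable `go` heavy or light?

`go`: short vowel, open (no coda). Short vowel, open → light.

light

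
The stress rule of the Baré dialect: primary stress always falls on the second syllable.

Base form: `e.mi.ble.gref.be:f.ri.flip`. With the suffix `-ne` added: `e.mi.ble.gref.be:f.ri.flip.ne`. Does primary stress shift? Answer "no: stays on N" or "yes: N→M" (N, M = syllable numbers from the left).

Base `e.mi.ble.gref.be:f.ri.flip` (7 syllables):
  The word has 7 syllables; the second syllable is syllable 2 (mi).
  → primary stress on syllable 2.
Suffixed `e.mi.ble.gref.be:f.ri.flip.ne` (8 syllables):
  The word has 8 syllables; the second syllable is syllable 2 (mi).
  → primary stress on syllable 2.

no: stays on 2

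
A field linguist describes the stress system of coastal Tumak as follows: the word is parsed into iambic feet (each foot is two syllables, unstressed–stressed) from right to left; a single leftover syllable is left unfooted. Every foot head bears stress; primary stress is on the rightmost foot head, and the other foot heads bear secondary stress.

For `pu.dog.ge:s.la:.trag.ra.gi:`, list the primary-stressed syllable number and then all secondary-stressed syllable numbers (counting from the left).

Parse right to left into iambic (σˈσ) feet: pu (dog.ˈge:s) (la:.ˈtrag) (ra.ˈgi:). Syllable 1 is left unfooted.
Foot heads (stressed positions): 3, 5, 7.
End Rule Rightmost: primary stress on the rightmost head = syllable 7.
Secondary stress on 3, 5: pu.dog.ˌge:s.la:.ˌtrag.ra.ˈgi:.

primary 7, secondary 3, 5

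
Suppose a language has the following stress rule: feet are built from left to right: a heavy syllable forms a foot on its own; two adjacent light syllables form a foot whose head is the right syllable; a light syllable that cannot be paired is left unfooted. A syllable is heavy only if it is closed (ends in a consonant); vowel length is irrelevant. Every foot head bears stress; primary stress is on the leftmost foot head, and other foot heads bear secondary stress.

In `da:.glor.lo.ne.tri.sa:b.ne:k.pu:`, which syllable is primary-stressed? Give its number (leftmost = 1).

2

Weights: 1 da: L, 2 glor H, 3 lo L, 4 ne L, 5 tri L, 6 sa:b H, 7 ne:k H, 8 pu: L.
Parse left to right (heavy = foot alone; LL = one foot; stranded L unfooted): da: (ˈglor) (lo.ˈne) tri (ˈsa:b) (ˈne:k) pu:.
Foot heads: 2, 4, 6, 7.
Primary stress on the leftmost head = syllable 2.
Primary stress: syllable 2 → da:.ˈglor.lo.ne.tri.sa:b.ne:k.pu:.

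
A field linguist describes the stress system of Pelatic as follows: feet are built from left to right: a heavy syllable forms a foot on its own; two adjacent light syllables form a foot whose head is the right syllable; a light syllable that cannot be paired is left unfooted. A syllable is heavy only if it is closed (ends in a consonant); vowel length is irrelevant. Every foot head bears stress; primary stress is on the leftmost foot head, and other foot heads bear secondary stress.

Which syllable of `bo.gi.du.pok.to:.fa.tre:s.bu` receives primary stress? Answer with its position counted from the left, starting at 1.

2

Weights: 1 bo L, 2 gi L, 3 du L, 4 pok H, 5 to: L, 6 fa L, 7 tre:s H, 8 bu L.
Parse left to right (heavy = foot alone; LL = one foot; stranded L unfooted): (bo.ˈgi) du (ˈpok) (to:.ˈfa) (ˈtre:s) bu.
Foot heads: 2, 4, 6, 7.
Primary stress on the leftmost head = syllable 2.
Primary stress: syllable 2 → bo.ˈgi.du.pok.to:.fa.tre:s.bu.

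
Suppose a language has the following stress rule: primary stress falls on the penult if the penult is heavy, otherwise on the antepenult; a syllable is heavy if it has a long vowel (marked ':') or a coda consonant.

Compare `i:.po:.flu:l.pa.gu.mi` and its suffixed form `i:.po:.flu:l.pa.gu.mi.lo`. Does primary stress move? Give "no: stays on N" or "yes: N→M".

Base `i:.po:.flu:l.pa.gu.mi` (6 syllables):
  Weights: 4 pa L, 5 gu L, 6 mi L.
  The penult (syllable 5, gu) is light, so stress falls on the antepenult (syllable 4, pa).
  → primary stress on syllable 4.
Suffixed `i:.po:.flu:l.pa.gu.mi.lo` (7 syllables):
  Weights: 5 gu L, 6 mi L, 7 lo L.
  The penult (syllable 6, mi) is light, so stress falls on the antepenult (syllable 5, gu).
  → primary stress on syllable 5.

yes: 4→5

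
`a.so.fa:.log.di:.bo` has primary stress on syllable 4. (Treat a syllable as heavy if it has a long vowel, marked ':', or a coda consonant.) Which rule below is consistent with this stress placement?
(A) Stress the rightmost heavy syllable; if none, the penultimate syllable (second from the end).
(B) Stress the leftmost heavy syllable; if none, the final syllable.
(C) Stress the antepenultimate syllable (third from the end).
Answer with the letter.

Rule A → syllable 5 (observed: 4).
Rule B → syllable 3 (observed: 4).
Rule C → syllable 4 ✓.

C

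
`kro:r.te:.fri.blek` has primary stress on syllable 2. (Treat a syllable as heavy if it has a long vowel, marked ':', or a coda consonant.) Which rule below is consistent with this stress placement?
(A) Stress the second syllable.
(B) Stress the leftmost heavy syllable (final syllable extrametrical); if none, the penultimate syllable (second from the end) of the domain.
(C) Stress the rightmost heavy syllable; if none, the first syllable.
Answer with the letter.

Rule A → syllable 2 ✓.
Rule B → syllable 1 (observed: 2).
Rule C → syllable 4 (observed: 2).

A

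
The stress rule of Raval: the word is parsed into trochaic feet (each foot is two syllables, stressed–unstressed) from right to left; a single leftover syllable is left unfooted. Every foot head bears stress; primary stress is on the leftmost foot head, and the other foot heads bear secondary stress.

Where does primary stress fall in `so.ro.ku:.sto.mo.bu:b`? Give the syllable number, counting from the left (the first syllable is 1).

1

Parse right to left into trochaic (ˈσσ) feet: (ˈso.ro) (ˈku:.sto) (ˈmo.bu:b).
Foot heads (stressed positions): 1, 3, 5.
End Rule Leftmost: primary stress on the leftmost head = syllable 1.
Primary stress: syllable 1 → ˈso.ro.ku:.sto.mo.bu:b.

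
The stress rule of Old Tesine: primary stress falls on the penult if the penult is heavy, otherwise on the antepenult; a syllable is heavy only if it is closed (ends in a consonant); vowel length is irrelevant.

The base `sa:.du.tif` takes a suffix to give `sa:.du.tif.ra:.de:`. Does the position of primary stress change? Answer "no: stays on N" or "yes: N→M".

Base `sa:.du.tif` (3 syllables):
  Weights: 1 sa: L, 2 du L, 3 tif H.
  The penult (syllable 2, du) is light, so stress falls on the antepenult (syllable 1, sa:).
  → primary stress on syllable 1.
Suffixed `sa:.du.tif.ra:.de:` (5 syllables):
  Weights: 3 tif H, 4 ra: L, 5 de: L.
  The penult (syllable 4, ra:) is light, so stress falls on the antepenult (syllable 3, tif).
  → primary stress on syllable 3.

yes: 1→3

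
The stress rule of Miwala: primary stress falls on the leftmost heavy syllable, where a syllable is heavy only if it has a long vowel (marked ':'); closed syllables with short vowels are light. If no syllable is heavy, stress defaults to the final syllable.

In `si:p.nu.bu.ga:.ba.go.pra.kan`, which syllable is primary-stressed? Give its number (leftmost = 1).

1

Weights: 1 si:p H, 2 nu L, 3 bu L, 4 ga: H, 5 ba L, 6 go L, 7 pra L, 8 kan L.
Heavy syllables in the domain: 1, 4. The leftmost is syllable 1 (si:p).
Primary stress: syllable 1 → ˈsi:p.nu.bu.ga:.ba.go.pra.kan.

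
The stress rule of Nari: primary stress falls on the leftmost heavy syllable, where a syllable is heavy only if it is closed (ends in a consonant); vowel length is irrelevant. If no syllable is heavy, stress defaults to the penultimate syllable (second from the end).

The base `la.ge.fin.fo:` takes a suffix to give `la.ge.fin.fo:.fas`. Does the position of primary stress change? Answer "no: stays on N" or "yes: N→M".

no: stays on 3

Base `la.ge.fin.fo:` (4 syllables):
  Weights: 1 la L, 2 ge L, 3 fin H, 4 fo: L.
  Heavy syllables in the domain: 3. The leftmost is syllable 3 (fin).
  → primary stress on syllable 3.
Suffixed `la.ge.fin.fo:.fas` (5 syllables):
  Weights: 1 la L, 2 ge L, 3 fin H, 4 fo: L, 5 fas H.
  Heavy syllables in the domain: 3, 5. The leftmost is syllable 3 (fin).
  → primary stress on syllable 3.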